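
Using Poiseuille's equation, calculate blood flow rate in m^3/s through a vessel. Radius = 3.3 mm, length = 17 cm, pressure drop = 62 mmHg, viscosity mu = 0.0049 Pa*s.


Q = pi*r^4*dP / (8*mu*L)
r = 0.0033 m, L = 0.17 m
dP = 62 mmHg = 8265.964 Pa
Q = 4.6213e-04 m^3/s


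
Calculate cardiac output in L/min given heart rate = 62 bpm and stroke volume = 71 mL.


CO = HR * SV
CO = 62 * 71 / 1000
CO = 4.402 L/min


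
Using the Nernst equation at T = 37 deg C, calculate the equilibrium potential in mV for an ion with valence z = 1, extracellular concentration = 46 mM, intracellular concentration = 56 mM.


E = (RT/(zF)) * ln(C_out/C_in)
T = 37 + 273.15 = 310.15 K
E = (8.314 * 310.15 / (1 * 96485)) * ln(46/56)
E = -5.257 mV


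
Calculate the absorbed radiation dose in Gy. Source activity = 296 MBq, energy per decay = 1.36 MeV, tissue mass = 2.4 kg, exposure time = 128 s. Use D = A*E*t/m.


A = 296 MBq = 2.9600e+08 Bq
E = 1.36 MeV = 2.17872e-13 J
D = A*E*t/m = 2.9600e+08*2.17872e-13*128/2.4
D = 0.003439 Gy


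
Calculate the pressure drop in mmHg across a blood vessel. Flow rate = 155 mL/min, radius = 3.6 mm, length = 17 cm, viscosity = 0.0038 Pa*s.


dP = 8*mu*L*Q / (pi*r^4)
Q = 155 mL/min = 2.58333e-06 m^3/s
dP = 25.3013 Pa = 25.3013 / 133.322 mmHg = 0.1898 mmHg


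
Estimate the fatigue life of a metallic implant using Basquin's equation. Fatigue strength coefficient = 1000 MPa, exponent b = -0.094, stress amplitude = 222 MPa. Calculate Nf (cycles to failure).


sigma_a = sigma_f' * (2Nf)^b
2Nf = (sigma_a/sigma_f')^(1/b)
2Nf = (222/1000)^(1/-0.094)
2Nf = 8988593.9
Nf = 4.4943e+06


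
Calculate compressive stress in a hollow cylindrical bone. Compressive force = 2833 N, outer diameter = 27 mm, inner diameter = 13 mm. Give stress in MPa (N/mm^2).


A = pi*(r_o^2 - r_i^2)
r_o = 13.5 mm, r_i = 6.5 mm
A = 439.823 mm^2
sigma = F/A = 2833 / 439.823
sigma = 6.441 MPa


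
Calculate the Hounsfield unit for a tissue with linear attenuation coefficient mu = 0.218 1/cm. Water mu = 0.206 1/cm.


HU = ((mu_tissue - mu_water) / mu_water) * 1000
HU = ((0.218 - 0.206) / 0.206) * 1000
HU = 58.25


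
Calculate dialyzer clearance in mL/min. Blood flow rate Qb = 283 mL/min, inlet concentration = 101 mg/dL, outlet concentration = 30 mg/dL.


K = Qb * (Cb_in - Cb_out) / Cb_in
K = 283 * (101 - 30) / 101
K = 198.9 mL/min


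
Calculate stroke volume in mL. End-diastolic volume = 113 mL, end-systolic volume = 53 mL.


SV = EDV - ESV
SV = 113 - 53
SV = 60 mL


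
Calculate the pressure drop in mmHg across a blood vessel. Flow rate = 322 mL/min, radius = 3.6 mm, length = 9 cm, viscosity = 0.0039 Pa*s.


dP = 8*mu*L*Q / (pi*r^4)
Q = 322 mL/min = 5.36667e-06 m^3/s
dP = 28.5589 Pa = 28.5589 / 133.322 mmHg = 0.2142 mmHg


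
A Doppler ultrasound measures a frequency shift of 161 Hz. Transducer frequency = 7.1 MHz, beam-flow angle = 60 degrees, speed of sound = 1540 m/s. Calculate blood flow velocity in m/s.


v = fd * c / (2 * f0 * cos(theta))
v = 161 * 1540 / (2 * 7.1000e+06 * cos(60))
v = 0.03492 m/s


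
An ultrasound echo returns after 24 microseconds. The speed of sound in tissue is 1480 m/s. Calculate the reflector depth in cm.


depth = c * t / 2
t = 24 us = 2.4000e-05 s
depth = 1480 * 2.4000e-05 / 2
depth = 0.01776 m = 1.776 cm


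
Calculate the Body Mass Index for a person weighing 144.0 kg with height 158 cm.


BMI = weight / height^2
height = 158 cm = 1.58 m
BMI = 144.0 / 1.58^2
BMI = 57.68 kg/m^2


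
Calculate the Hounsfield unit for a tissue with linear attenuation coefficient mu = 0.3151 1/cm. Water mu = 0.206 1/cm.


HU = ((mu_tissue - mu_water) / mu_water) * 1000
HU = ((0.3151 - 0.206) / 0.206) * 1000
HU = 529.6


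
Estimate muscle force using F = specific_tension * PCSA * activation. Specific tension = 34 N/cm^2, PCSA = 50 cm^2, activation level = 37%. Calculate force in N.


F = sigma * PCSA * activation
F = 34 * 50 * 0.37
F = 629 N


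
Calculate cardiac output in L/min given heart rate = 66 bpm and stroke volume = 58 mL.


CO = HR * SV
CO = 66 * 58 / 1000
CO = 3.828 L/min


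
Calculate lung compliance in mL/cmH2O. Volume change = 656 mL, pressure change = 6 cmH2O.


C = dV / dP
C = 656 / 6
C = 109.3 mL/cmH2O


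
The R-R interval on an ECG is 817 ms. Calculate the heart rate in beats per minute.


HR = 60 / RR_interval(s)
RR = 817 ms = 0.817 s
HR = 60 / 0.817 = 73.44 bpm


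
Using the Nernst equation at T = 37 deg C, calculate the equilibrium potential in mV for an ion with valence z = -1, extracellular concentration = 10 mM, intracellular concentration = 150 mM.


E = (RT/(zF)) * ln(C_out/C_in)
T = 37 + 273.15 = 310.15 K
E = (8.314 * 310.15 / (-1 * 96485)) * ln(10/150)
E = 72.37 mV


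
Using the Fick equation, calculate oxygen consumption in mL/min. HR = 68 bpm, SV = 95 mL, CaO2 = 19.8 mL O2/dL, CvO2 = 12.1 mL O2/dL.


CO = HR*SV = 68*95/1000 = 6.46 L/min
a-v O2 diff = 19.8 - 12.1 = 7.7 mL/dL
VO2 = CO * (CaO2-CvO2) * 10 dL/L
VO2 = 6.46 * 7.7 * 10
VO2 = 497.4 mL/min


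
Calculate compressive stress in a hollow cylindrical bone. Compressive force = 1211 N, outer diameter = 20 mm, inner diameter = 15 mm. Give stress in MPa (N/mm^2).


A = pi*(r_o^2 - r_i^2)
r_o = 10 mm, r_i = 7.5 mm
A = 137.445 mm^2
sigma = F/A = 1211 / 137.445
sigma = 8.811 MPa


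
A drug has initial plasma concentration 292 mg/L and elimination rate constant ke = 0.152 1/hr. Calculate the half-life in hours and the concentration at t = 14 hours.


t_half = ln(2) / ke = 0.693147 / 0.152 = 4.56 hr
C(t) = C0 * exp(-ke*t) = 292 * exp(-0.152*14)
C(14) = 34.77 mg/L


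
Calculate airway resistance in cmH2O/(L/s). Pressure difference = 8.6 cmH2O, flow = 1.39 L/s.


R = dP / flow
R = 8.6 / 1.39
R = 6.187 cmH2O/(L/s)


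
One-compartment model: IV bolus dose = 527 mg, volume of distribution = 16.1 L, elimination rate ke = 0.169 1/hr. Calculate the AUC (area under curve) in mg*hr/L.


C0 = Dose/Vd = 527/16.1 = 32.7329 mg/L
AUC = C0/ke = 32.7329/0.169
AUC = 193.7 mg*hr/L


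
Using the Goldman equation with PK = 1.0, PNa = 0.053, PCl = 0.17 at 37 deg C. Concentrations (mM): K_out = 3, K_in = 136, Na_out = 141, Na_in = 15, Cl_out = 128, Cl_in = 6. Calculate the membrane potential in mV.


Vm = (RT/F)*ln((PK*Ko + PNa*Nao + PCl*Cli)/(PK*Ki + PNa*Nai + PCl*Clo))
Numer = 11.493, Denom = 158.555
Vm = -70.14 mV


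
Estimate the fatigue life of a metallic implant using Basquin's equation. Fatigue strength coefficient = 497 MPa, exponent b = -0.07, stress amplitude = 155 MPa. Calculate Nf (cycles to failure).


sigma_a = sigma_f' * (2Nf)^b
2Nf = (sigma_a/sigma_f')^(1/b)
2Nf = (155/497)^(1/-0.07)
2Nf = 16940419
Nf = 8.4702e+06


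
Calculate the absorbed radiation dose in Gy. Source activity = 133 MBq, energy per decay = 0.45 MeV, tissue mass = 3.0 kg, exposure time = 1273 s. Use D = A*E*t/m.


A = 133 MBq = 1.3300e+08 Bq
E = 0.45 MeV = 7.209e-14 J
D = A*E*t/m = 1.3300e+08*7.209e-14*1273/3.0
D = 0.004068 Gy


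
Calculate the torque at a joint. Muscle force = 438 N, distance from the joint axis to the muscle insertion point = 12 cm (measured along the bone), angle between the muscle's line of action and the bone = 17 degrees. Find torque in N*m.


Torque = F * d * sin(theta)   (moment arm = d*sin(theta))
d = 12 cm = 0.12 m
Torque = 438 * 0.12 * sin(17)
Torque = 15.37 N*m


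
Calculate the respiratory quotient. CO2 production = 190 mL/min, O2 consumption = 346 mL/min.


RQ = VCO2 / VO2
RQ = 190 / 346
RQ = 0.5491


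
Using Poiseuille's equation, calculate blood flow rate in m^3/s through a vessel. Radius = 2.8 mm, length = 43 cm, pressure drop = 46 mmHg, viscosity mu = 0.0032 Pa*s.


Q = pi*r^4*dP / (8*mu*L)
r = 0.0028 m, L = 0.43 m
dP = 46 mmHg = 6132.812 Pa
Q = 1.0758e-04 m^3/s


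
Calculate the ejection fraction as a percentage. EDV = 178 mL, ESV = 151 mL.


SV = EDV - ESV = 178 - 151 = 27 mL
EF = SV/EDV * 100 = 27/178 * 100
EF = 15.17%


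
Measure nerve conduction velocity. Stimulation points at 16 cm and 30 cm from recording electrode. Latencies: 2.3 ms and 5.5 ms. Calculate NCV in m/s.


Distance = (30 - 16) / 100 = 0.14 m
dt = (5.5 - 2.3) / 1000 = 0.0032 s
NCV = dist / dt = 43.75 m/s


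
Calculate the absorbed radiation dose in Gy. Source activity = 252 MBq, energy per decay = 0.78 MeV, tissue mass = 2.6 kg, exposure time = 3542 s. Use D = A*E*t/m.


A = 252 MBq = 2.5200e+08 Bq
E = 0.78 MeV = 1.24956e-13 J
D = A*E*t/m = 2.5200e+08*1.24956e-13*3542/2.6
D = 0.0429 Gy


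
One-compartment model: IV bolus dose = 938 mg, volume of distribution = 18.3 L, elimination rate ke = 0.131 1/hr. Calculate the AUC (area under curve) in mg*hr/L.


C0 = Dose/Vd = 938/18.3 = 51.2568 mg/L
AUC = C0/ke = 51.2568/0.131
AUC = 391.3 mg*hr/L


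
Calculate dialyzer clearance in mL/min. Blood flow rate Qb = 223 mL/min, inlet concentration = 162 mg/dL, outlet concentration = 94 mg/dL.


K = Qb * (Cb_in - Cb_out) / Cb_in
K = 223 * (162 - 94) / 162
K = 93.6 mL/min


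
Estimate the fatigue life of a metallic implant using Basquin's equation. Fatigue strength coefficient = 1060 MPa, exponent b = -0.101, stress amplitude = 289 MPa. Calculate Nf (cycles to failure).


sigma_a = sigma_f' * (2Nf)^b
2Nf = (sigma_a/sigma_f')^(1/b)
2Nf = (289/1060)^(1/-0.101)
2Nf = 387434.46
Nf = 1.937e+05


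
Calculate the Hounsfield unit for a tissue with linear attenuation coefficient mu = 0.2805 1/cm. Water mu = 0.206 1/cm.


HU = ((mu_tissue - mu_water) / mu_water) * 1000
HU = ((0.2805 - 0.206) / 0.206) * 1000
HU = 361.7


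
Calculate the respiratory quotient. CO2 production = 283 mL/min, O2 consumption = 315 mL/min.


RQ = VCO2 / VO2
RQ = 283 / 315
RQ = 0.8984


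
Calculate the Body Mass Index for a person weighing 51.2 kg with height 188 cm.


BMI = weight / height^2
height = 188 cm = 1.88 m
BMI = 51.2 / 1.88^2
BMI = 14.49 kg/m^2


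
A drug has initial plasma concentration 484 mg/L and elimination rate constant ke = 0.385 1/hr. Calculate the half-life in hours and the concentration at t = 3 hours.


t_half = ln(2) / ke = 0.693147 / 0.385 = 1.8 hr
C(t) = C0 * exp(-ke*t) = 484 * exp(-0.385*3)
C(3) = 152.5 mg/L


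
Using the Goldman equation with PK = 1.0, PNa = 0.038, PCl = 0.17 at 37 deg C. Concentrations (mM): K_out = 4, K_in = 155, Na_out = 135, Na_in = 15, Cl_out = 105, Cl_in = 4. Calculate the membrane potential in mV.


Vm = (RT/F)*ln((PK*Ko + PNa*Nao + PCl*Cli)/(PK*Ki + PNa*Nai + PCl*Clo))
Numer = 9.81, Denom = 173.42
Vm = -76.76 mV


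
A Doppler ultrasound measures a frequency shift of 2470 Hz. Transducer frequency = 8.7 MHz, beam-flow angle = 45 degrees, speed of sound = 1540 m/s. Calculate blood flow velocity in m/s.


v = fd * c / (2 * f0 * cos(theta))
v = 2470 * 1540 / (2 * 8.7000e+06 * cos(45))
v = 0.3092 m/s


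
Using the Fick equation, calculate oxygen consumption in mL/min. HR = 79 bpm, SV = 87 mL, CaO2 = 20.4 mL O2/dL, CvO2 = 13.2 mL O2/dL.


CO = HR*SV = 79*87/1000 = 6.873 L/min
a-v O2 diff = 20.4 - 13.2 = 7.2 mL/dL
VO2 = CO * (CaO2-CvO2) * 10 dL/L
VO2 = 6.873 * 7.2 * 10
VO2 = 494.9 mL/min


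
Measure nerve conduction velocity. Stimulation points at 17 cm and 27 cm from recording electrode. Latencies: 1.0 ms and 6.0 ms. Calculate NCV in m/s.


Distance = (27 - 17) / 100 = 0.1 m
dt = (6.0 - 1.0) / 1000 = 0.005 s
NCV = dist / dt = 20 m/s


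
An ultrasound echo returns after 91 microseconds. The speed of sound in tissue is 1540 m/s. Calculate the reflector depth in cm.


depth = c * t / 2
t = 91 us = 9.1000e-05 s
depth = 1540 * 9.1000e-05 / 2
depth = 0.07007 m = 7.007 cm


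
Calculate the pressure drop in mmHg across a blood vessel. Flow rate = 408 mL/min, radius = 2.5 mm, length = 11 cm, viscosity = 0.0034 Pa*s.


dP = 8*mu*L*Q / (pi*r^4)
Q = 408 mL/min = 6.8e-06 m^3/s
dP = 165.791 Pa = 165.791 / 133.322 mmHg = 1.244 mmHg


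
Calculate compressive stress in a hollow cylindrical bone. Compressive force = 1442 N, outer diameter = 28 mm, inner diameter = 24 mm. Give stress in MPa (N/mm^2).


A = pi*(r_o^2 - r_i^2)
r_o = 14 mm, r_i = 12 mm
A = 163.363 mm^2
sigma = F/A = 1442 / 163.363
sigma = 8.827 MPa


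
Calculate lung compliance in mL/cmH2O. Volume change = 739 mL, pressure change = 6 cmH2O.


C = dV / dP
C = 739 / 6
C = 123.2 mL/cmH2O


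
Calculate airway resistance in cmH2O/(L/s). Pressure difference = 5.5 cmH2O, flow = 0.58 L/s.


R = dP / flow
R = 5.5 / 0.58
R = 9.483 cmH2O/(L/s)


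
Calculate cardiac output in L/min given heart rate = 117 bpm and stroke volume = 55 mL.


CO = HR * SV
CO = 117 * 55 / 1000
CO = 6.435 L/min


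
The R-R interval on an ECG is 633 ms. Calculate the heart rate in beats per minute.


HR = 60 / RR_interval(s)
RR = 633 ms = 0.633 s
HR = 60 / 0.633 = 94.79 bpm


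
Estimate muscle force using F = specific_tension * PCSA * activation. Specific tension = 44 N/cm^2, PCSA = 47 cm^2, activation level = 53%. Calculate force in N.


F = sigma * PCSA * activation
F = 44 * 47 * 0.53
F = 1096 N


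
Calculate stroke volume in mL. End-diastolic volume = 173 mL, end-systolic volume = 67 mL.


SV = EDV - ESV
SV = 173 - 67
SV = 106 mL


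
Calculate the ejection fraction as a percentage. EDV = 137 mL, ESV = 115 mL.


SV = EDV - ESV = 137 - 115 = 22 mL
EF = SV/EDV * 100 = 22/137 * 100
EF = 16.06%


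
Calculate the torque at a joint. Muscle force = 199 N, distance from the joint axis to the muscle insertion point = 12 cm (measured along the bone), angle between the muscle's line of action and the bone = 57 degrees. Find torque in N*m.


Torque = F * d * sin(theta)   (moment arm = d*sin(theta))
d = 12 cm = 0.12 m
Torque = 199 * 0.12 * sin(57)
Torque = 20.03 N*m


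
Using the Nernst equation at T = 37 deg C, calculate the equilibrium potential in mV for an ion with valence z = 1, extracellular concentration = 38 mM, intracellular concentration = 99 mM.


E = (RT/(zF)) * ln(C_out/C_in)
T = 37 + 273.15 = 310.15 K
E = (8.314 * 310.15 / (1 * 96485)) * ln(38/99)
E = -25.59 mV


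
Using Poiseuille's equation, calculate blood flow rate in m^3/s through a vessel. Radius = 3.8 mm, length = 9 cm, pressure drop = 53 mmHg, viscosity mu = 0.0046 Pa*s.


Q = pi*r^4*dP / (8*mu*L)
r = 0.0038 m, L = 0.09 m
dP = 53 mmHg = 7066.066 Pa
Q = 0.001398 m^3/s


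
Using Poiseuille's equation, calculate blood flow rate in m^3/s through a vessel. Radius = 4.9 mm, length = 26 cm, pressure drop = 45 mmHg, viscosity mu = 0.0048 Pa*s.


Q = pi*r^4*dP / (8*mu*L)
r = 0.0049 m, L = 0.26 m
dP = 45 mmHg = 5999.49 Pa
Q = 0.001088 m^3/s


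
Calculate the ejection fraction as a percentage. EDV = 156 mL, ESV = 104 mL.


SV = EDV - ESV = 156 - 104 = 52 mL
EF = SV/EDV * 100 = 52/156 * 100
EF = 33.33%


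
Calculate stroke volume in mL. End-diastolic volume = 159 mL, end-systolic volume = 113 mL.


SV = EDV - ESV
SV = 159 - 113
SV = 46 mL


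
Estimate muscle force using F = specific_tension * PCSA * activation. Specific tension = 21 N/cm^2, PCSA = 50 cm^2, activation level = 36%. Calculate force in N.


F = sigma * PCSA * activation
F = 21 * 50 * 0.36
F = 378 N


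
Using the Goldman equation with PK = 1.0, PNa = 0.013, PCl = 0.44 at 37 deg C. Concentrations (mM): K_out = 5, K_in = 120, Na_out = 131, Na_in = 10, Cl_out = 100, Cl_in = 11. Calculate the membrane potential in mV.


Vm = (RT/F)*ln((PK*Ko + PNa*Nao + PCl*Cli)/(PK*Ki + PNa*Nai + PCl*Clo))
Numer = 11.543, Denom = 164.13
Vm = -70.94 mV


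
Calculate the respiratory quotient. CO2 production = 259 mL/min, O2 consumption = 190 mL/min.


RQ = VCO2 / VO2
RQ = 259 / 190
RQ = 1.363


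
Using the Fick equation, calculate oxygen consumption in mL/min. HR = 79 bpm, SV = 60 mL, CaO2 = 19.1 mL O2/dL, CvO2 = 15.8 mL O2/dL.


CO = HR*SV = 79*60/1000 = 4.74 L/min
a-v O2 diff = 19.1 - 15.8 = 3.3 mL/dL
VO2 = CO * (CaO2-CvO2) * 10 dL/L
VO2 = 4.74 * 3.3 * 10
VO2 = 156.4 mL/min


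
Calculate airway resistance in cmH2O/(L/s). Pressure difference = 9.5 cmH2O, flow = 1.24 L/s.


R = dP / flow
R = 9.5 / 1.24
R = 7.661 cmH2O/(L/s)


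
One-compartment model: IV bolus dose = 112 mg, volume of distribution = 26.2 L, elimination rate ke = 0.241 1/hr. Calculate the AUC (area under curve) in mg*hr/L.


C0 = Dose/Vd = 112/26.2 = 4.27481 mg/L
AUC = C0/ke = 4.27481/0.241
AUC = 17.74 mg*hr/L


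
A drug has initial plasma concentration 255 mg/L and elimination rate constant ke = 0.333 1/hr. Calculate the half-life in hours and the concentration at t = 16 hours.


t_half = ln(2) / ke = 0.693147 / 0.333 = 2.082 hr
C(t) = C0 * exp(-ke*t) = 255 * exp(-0.333*16)
C(16) = 1.238 mg/L


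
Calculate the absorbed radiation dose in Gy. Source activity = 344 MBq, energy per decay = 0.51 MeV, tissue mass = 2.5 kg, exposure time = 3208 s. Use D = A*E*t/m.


A = 344 MBq = 3.4400e+08 Bq
E = 0.51 MeV = 8.1702e-14 J
D = A*E*t/m = 3.4400e+08*8.1702e-14*3208/2.5
D = 0.03606 Gy


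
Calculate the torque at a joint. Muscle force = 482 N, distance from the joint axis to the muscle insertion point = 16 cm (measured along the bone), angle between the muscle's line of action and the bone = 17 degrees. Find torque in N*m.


Torque = F * d * sin(theta)   (moment arm = d*sin(theta))
d = 16 cm = 0.16 m
Torque = 482 * 0.16 * sin(17)
Torque = 22.55 N*m


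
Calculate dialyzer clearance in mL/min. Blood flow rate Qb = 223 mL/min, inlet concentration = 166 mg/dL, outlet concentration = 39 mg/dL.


K = Qb * (Cb_in - Cb_out) / Cb_in
K = 223 * (166 - 39) / 166
K = 170.6 mL/min


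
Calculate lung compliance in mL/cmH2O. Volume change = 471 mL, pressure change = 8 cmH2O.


C = dV / dP
C = 471 / 8
C = 58.88 mL/cmH2O


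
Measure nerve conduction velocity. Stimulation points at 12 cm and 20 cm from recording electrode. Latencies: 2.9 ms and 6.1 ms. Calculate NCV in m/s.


Distance = (20 - 12) / 100 = 0.08 m
dt = (6.1 - 2.9) / 1000 = 0.0032 s
NCV = dist / dt = 25 m/s


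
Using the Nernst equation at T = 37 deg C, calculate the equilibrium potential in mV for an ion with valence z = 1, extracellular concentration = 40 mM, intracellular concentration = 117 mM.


E = (RT/(zF)) * ln(C_out/C_in)
T = 37 + 273.15 = 310.15 K
E = (8.314 * 310.15 / (1 * 96485)) * ln(40/117)
E = -28.68 mV


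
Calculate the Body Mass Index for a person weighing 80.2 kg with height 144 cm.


BMI = weight / height^2
height = 144 cm = 1.44 m
BMI = 80.2 / 1.44^2
BMI = 38.68 kg/m^2


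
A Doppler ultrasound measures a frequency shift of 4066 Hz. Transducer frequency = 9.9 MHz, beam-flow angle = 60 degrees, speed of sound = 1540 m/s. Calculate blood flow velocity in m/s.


v = fd * c / (2 * f0 * cos(theta))
v = 4066 * 1540 / (2 * 9.9000e+06 * cos(60))
v = 0.6325 m/s


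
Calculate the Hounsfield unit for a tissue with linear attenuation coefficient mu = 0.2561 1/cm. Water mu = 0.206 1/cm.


HU = ((mu_tissue - mu_water) / mu_water) * 1000
HU = ((0.2561 - 0.206) / 0.206) * 1000
HU = 243.2


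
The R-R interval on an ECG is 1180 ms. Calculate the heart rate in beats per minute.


HR = 60 / RR_interval(s)
RR = 1180 ms = 1.18 s
HR = 60 / 1.18 = 50.85 bpm


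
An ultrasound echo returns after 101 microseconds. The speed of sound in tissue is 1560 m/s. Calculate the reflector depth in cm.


depth = c * t / 2
t = 101 us = 1.0100e-04 s
depth = 1560 * 1.0100e-04 / 2
depth = 0.07878 m = 7.878 cm


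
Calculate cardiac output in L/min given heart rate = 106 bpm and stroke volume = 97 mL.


CO = HR * SV
CO = 106 * 97 / 1000
CO = 10.28 L/min


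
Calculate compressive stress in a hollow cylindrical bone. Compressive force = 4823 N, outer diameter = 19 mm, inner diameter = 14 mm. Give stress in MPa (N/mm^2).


A = pi*(r_o^2 - r_i^2)
r_o = 9.5 mm, r_i = 7 mm
A = 129.591 mm^2
sigma = F/A = 4823 / 129.591
sigma = 37.22 MPa


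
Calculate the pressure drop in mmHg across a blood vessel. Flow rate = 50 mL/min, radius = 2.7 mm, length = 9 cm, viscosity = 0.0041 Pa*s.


dP = 8*mu*L*Q / (pi*r^4)
Q = 50 mL/min = 8.33333e-07 m^3/s
dP = 14.7343 Pa = 14.7343 / 133.322 mmHg = 0.1105 mmHg


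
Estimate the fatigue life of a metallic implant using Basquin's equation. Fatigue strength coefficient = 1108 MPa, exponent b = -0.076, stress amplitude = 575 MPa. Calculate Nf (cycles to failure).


sigma_a = sigma_f' * (2Nf)^b
2Nf = (sigma_a/sigma_f')^(1/b)
2Nf = (575/1108)^(1/-0.076)
2Nf = 5601.6334
Nf = 2801


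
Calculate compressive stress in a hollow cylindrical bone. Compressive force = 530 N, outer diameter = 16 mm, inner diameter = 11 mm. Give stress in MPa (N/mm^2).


A = pi*(r_o^2 - r_i^2)
r_o = 8 mm, r_i = 5.5 mm
A = 106.029 mm^2
sigma = F/A = 530 / 106.029
sigma = 4.999 MPa


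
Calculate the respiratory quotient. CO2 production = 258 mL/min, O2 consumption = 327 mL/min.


RQ = VCO2 / VO2
RQ = 258 / 327
RQ = 0.789


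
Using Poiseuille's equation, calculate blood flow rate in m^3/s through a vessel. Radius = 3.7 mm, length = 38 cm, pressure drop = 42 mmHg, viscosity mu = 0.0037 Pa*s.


Q = pi*r^4*dP / (8*mu*L)
r = 0.0037 m, L = 0.38 m
dP = 42 mmHg = 5599.524 Pa
Q = 2.9311e-04 m^3/s


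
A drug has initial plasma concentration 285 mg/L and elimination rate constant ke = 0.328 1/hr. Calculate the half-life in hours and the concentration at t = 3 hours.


t_half = ln(2) / ke = 0.693147 / 0.328 = 2.113 hr
C(t) = C0 * exp(-ke*t) = 285 * exp(-0.328*3)
C(3) = 106.5 mg/L


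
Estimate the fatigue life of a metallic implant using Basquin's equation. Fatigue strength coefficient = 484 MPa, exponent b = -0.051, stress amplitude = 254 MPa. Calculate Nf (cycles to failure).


sigma_a = sigma_f' * (2Nf)^b
2Nf = (sigma_a/sigma_f')^(1/b)
2Nf = (254/484)^(1/-0.051)
2Nf = 309331.69
Nf = 1.547e+05


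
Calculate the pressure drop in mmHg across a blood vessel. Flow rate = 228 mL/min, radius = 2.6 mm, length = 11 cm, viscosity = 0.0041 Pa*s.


dP = 8*mu*L*Q / (pi*r^4)
Q = 228 mL/min = 3.8e-06 m^3/s
dP = 95.5008 Pa = 95.5008 / 133.322 mmHg = 0.7163 mmHg


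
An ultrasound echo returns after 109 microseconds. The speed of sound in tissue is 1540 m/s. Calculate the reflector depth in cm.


depth = c * t / 2
t = 109 us = 1.0900e-04 s
depth = 1540 * 1.0900e-04 / 2
depth = 0.08393 m = 8.393 cm


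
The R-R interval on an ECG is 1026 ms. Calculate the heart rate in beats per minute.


HR = 60 / RR_interval(s)
RR = 1026 ms = 1.026 s
HR = 60 / 1.026 = 58.48 bpm


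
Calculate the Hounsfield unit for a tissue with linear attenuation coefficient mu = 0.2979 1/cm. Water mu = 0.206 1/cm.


HU = ((mu_tissue - mu_water) / mu_water) * 1000
HU = ((0.2979 - 0.206) / 0.206) * 1000
HU = 446.1


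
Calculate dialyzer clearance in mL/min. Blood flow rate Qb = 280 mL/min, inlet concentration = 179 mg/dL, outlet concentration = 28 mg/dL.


K = Qb * (Cb_in - Cb_out) / Cb_in
K = 280 * (179 - 28) / 179
K = 236.2 mL/min


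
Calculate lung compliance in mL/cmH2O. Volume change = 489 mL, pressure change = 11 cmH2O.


C = dV / dP
C = 489 / 11
C = 44.45 mL/cmH2O


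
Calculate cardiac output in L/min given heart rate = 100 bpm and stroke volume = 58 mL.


CO = HR * SV
CO = 100 * 58 / 1000
CO = 5.8 L/min


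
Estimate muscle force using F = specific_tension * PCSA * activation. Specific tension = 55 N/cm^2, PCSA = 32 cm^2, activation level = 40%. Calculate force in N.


F = sigma * PCSA * activation
F = 55 * 32 * 0.4
F = 704 N


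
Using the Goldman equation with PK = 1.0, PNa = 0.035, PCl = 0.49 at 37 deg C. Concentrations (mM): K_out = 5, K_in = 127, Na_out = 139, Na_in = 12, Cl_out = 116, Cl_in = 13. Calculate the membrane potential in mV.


Vm = (RT/F)*ln((PK*Ko + PNa*Nao + PCl*Cli)/(PK*Ki + PNa*Nai + PCl*Clo))
Numer = 16.235, Denom = 184.26
Vm = -64.92 mV


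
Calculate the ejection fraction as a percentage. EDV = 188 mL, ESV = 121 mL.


SV = EDV - ESV = 188 - 121 = 67 mL
EF = SV/EDV * 100 = 67/188 * 100
EF = 35.64%


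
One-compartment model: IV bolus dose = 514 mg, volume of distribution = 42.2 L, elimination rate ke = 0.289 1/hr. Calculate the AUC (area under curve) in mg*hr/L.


C0 = Dose/Vd = 514/42.2 = 12.1801 mg/L
AUC = C0/ke = 12.1801/0.289
AUC = 42.15 mg*hr/L


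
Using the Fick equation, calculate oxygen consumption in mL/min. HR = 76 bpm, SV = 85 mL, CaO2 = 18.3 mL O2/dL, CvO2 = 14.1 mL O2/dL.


CO = HR*SV = 76*85/1000 = 6.46 L/min
a-v O2 diff = 18.3 - 14.1 = 4.2 mL/dL
VO2 = CO * (CaO2-CvO2) * 10 dL/L
VO2 = 6.46 * 4.2 * 10
VO2 = 271.3 mL/min


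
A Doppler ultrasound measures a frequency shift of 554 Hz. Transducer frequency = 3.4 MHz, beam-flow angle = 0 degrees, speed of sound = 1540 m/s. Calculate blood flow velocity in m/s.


v = fd * c / (2 * f0 * cos(theta))
v = 554 * 1540 / (2 * 3.4000e+06 * cos(0))
v = 0.1255 m/s


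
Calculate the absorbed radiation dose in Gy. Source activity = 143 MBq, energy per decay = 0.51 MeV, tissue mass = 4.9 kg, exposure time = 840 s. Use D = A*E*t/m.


A = 143 MBq = 1.4300e+08 Bq
E = 0.51 MeV = 8.1702e-14 J
D = A*E*t/m = 1.4300e+08*8.1702e-14*840/4.9
D = 0.002003 Gy


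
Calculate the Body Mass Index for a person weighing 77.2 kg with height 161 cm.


BMI = weight / height^2
height = 161 cm = 1.61 m
BMI = 77.2 / 1.61^2
BMI = 29.78 kg/m^2


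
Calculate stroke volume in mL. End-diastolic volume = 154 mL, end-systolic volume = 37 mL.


SV = EDV - ESV
SV = 154 - 37
SV = 117 mL


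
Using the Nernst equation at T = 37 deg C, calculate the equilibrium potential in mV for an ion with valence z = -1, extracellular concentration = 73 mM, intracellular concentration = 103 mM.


E = (RT/(zF)) * ln(C_out/C_in)
T = 37 + 273.15 = 310.15 K
E = (8.314 * 310.15 / (-1 * 96485)) * ln(73/103)
E = 9.201 mV


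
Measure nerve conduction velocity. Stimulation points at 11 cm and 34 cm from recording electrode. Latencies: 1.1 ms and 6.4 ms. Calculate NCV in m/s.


Distance = (34 - 11) / 100 = 0.23 m
dt = (6.4 - 1.1) / 1000 = 0.0053 s
NCV = dist / dt = 43.4 m/s


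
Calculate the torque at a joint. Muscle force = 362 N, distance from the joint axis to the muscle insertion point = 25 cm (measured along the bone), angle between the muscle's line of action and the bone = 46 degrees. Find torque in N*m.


Torque = F * d * sin(theta)   (moment arm = d*sin(theta))
d = 25 cm = 0.25 m
Torque = 362 * 0.25 * sin(46)
Torque = 65.1 N*m


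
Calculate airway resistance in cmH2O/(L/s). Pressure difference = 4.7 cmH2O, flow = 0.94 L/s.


R = dP / flow
R = 4.7 / 0.94
R = 5 cmH2O/(L/s)


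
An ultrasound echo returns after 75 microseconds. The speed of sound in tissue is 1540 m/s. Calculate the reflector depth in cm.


depth = c * t / 2
t = 75 us = 7.5000e-05 s
depth = 1540 * 7.5000e-05 / 2
depth = 0.05775 m = 5.775 cm


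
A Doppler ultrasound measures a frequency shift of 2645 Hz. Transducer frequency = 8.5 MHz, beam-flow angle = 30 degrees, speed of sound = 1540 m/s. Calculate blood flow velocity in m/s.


v = fd * c / (2 * f0 * cos(theta))
v = 2645 * 1540 / (2 * 8.5000e+06 * cos(30))
v = 0.2767 m/s


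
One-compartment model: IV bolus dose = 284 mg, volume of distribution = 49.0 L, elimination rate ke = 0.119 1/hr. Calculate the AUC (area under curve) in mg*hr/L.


C0 = Dose/Vd = 284/49.0 = 5.79592 mg/L
AUC = C0/ke = 5.79592/0.119
AUC = 48.71 mg*hr/L


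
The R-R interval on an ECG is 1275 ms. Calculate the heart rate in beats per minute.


HR = 60 / RR_interval(s)
RR = 1275 ms = 1.275 s
HR = 60 / 1.275 = 47.06 bpm


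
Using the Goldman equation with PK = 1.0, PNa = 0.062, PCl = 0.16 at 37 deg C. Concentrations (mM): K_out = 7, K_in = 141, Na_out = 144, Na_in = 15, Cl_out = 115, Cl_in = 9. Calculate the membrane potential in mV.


Vm = (RT/F)*ln((PK*Ko + PNa*Nao + PCl*Cli)/(PK*Ki + PNa*Nai + PCl*Clo))
Numer = 17.368, Denom = 160.33
Vm = -59.4 mV


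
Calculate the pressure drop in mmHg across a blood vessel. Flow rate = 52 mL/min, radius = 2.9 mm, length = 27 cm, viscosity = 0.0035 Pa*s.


dP = 8*mu*L*Q / (pi*r^4)
Q = 52 mL/min = 8.66667e-07 m^3/s
dP = 29.4871 Pa = 29.4871 / 133.322 mmHg = 0.2212 mmHg


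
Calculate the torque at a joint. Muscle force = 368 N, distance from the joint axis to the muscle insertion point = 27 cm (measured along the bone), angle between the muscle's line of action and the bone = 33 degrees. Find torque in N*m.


Torque = F * d * sin(theta)   (moment arm = d*sin(theta))
d = 27 cm = 0.27 m
Torque = 368 * 0.27 * sin(33)
Torque = 54.12 N*m


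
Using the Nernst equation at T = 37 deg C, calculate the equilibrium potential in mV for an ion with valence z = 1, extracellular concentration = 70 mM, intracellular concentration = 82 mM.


E = (RT/(zF)) * ln(C_out/C_in)
T = 37 + 273.15 = 310.15 K
E = (8.314 * 310.15 / (1 * 96485)) * ln(70/82)
E = -4.229 mV


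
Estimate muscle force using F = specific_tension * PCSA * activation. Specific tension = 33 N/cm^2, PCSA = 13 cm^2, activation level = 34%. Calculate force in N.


F = sigma * PCSA * activation
F = 33 * 13 * 0.34
F = 145.9 N


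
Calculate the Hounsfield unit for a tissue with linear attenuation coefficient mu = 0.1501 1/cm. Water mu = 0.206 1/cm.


HU = ((mu_tissue - mu_water) / mu_water) * 1000
HU = ((0.1501 - 0.206) / 0.206) * 1000
HU = -271.4


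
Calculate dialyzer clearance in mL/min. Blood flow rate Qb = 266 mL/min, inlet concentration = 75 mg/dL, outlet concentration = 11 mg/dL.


K = Qb * (Cb_in - Cb_out) / Cb_in
K = 266 * (75 - 11) / 75
K = 227 mL/min


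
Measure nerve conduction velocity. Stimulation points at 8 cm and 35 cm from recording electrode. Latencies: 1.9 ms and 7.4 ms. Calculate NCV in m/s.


Distance = (35 - 8) / 100 = 0.27 m
dt = (7.4 - 1.9) / 1000 = 0.0055 s
NCV = dist / dt = 49.09 m/s


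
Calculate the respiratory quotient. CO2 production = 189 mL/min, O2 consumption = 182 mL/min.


RQ = VCO2 / VO2
RQ = 189 / 182
RQ = 1.038


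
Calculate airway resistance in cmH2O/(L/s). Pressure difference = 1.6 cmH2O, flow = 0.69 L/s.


R = dP / flow
R = 1.6 / 0.69
R = 2.319 cmH2O/(L/s)


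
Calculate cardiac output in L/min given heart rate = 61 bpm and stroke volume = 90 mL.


CO = HR * SV
CO = 61 * 90 / 1000
CO = 5.49 L/min


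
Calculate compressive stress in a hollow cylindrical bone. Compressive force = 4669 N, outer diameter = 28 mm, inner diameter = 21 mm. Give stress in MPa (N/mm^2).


A = pi*(r_o^2 - r_i^2)
r_o = 14 mm, r_i = 10.5 mm
A = 269.392 mm^2
sigma = F/A = 4669 / 269.392
sigma = 17.33 MPa


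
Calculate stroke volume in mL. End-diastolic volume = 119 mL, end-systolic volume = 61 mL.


SV = EDV - ESV
SV = 119 - 61
SV = 58 mL


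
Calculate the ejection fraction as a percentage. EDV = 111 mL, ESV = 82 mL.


SV = EDV - ESV = 111 - 82 = 29 mL
EF = SV/EDV * 100 = 29/111 * 100
EF = 26.13%


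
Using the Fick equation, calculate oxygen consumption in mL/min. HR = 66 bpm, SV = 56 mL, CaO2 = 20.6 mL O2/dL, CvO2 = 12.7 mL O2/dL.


CO = HR*SV = 66*56/1000 = 3.696 L/min
a-v O2 diff = 20.6 - 12.7 = 7.9 mL/dL
VO2 = CO * (CaO2-CvO2) * 10 dL/L
VO2 = 3.696 * 7.9 * 10
VO2 = 292 mL/min


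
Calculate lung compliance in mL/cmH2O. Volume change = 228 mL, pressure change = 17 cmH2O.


C = dV / dP
C = 228 / 17
C = 13.41 mL/cmH2O


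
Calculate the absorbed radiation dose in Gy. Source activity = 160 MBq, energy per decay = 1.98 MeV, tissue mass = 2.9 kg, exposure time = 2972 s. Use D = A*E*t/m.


A = 160 MBq = 1.6000e+08 Bq
E = 1.98 MeV = 3.17196e-13 J
D = A*E*t/m = 1.6000e+08*3.17196e-13*2972/2.9
D = 0.05201 Gy


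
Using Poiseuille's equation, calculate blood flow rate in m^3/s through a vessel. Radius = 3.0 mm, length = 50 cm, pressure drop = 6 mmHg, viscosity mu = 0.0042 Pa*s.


Q = pi*r^4*dP / (8*mu*L)
r = 0.003 m, L = 0.5 m
dP = 6 mmHg = 799.932 Pa
Q = 1.2117e-05 m^3/s


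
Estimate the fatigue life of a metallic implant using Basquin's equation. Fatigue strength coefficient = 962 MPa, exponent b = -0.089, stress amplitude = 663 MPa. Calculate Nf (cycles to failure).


sigma_a = sigma_f' * (2Nf)^b
2Nf = (sigma_a/sigma_f')^(1/b)
2Nf = (663/962)^(1/-0.089)
2Nf = 65.527234
Nf = 32.76


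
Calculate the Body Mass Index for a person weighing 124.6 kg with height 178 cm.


BMI = weight / height^2
height = 178 cm = 1.78 m
BMI = 124.6 / 1.78^2
BMI = 39.33 kg/m^2


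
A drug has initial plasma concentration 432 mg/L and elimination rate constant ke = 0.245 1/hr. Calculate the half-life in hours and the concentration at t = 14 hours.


t_half = ln(2) / ke = 0.693147 / 0.245 = 2.829 hr
C(t) = C0 * exp(-ke*t) = 432 * exp(-0.245*14)
C(14) = 13.99 mg/L


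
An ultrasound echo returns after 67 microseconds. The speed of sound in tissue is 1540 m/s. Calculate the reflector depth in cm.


depth = c * t / 2
t = 67 us = 6.7000e-05 s
depth = 1540 * 6.7000e-05 / 2
depth = 0.05159 m = 5.159 cm


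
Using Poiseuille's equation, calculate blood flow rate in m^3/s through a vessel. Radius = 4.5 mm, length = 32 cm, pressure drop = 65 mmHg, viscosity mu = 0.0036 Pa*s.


Q = pi*r^4*dP / (8*mu*L)
r = 0.0045 m, L = 0.32 m
dP = 65 mmHg = 8665.93 Pa
Q = 0.001211 m^3/s


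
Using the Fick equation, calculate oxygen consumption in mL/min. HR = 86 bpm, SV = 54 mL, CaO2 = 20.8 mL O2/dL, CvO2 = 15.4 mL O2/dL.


CO = HR*SV = 86*54/1000 = 4.644 L/min
a-v O2 diff = 20.8 - 15.4 = 5.4 mL/dL
VO2 = CO * (CaO2-CvO2) * 10 dL/L
VO2 = 4.644 * 5.4 * 10
VO2 = 250.8 mL/min


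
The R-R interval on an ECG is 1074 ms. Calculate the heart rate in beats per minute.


HR = 60 / RR_interval(s)
RR = 1074 ms = 1.074 s
HR = 60 / 1.074 = 55.87 bpm


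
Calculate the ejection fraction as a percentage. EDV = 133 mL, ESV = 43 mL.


SV = EDV - ESV = 133 - 43 = 90 mL
EF = SV/EDV * 100 = 90/133 * 100
EF = 67.67%


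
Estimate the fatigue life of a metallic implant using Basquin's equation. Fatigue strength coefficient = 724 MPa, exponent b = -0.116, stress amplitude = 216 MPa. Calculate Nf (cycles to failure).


sigma_a = sigma_f' * (2Nf)^b
2Nf = (sigma_a/sigma_f')^(1/b)
2Nf = (216/724)^(1/-0.116)
2Nf = 33753.388
Nf = 1.688e+04


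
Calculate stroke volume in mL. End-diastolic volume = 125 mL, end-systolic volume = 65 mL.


SV = EDV - ESV
SV = 125 - 65
SV = 60 mL


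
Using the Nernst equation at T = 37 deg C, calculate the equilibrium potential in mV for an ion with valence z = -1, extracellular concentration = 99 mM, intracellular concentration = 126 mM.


E = (RT/(zF)) * ln(C_out/C_in)
T = 37 + 273.15 = 310.15 K
E = (8.314 * 310.15 / (-1 * 96485)) * ln(99/126)
E = 6.445 mV


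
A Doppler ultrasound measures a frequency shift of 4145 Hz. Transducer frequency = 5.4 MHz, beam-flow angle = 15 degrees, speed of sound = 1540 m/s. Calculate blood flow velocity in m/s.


v = fd * c / (2 * f0 * cos(theta))
v = 4145 * 1540 / (2 * 5.4000e+06 * cos(15))
v = 0.6119 m/s


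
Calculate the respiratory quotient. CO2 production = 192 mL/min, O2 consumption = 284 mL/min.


RQ = VCO2 / VO2
RQ = 192 / 284
RQ = 0.6761


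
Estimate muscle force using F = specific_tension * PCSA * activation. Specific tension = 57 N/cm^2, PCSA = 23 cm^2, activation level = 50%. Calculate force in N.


F = sigma * PCSA * activation
F = 57 * 23 * 0.5
F = 655.5 N


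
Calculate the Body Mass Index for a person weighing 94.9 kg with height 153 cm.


BMI = weight / height^2
height = 153 cm = 1.53 m
BMI = 94.9 / 1.53^2
BMI = 40.54 kg/m^2


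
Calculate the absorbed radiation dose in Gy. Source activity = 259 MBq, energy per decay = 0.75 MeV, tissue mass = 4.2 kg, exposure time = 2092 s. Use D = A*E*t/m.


A = 259 MBq = 2.5900e+08 Bq
E = 0.75 MeV = 1.2015e-13 J
D = A*E*t/m = 2.5900e+08*1.2015e-13*2092/4.2
D = 0.0155 Gy


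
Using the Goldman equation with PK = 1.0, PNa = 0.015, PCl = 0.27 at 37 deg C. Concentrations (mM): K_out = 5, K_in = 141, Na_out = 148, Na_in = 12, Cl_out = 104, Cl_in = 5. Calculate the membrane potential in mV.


Vm = (RT/F)*ln((PK*Ko + PNa*Nao + PCl*Cli)/(PK*Ki + PNa*Nai + PCl*Clo))
Numer = 8.57, Denom = 169.26
Vm = -79.73 mV


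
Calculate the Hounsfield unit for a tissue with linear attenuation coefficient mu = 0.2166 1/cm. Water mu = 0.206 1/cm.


HU = ((mu_tissue - mu_water) / mu_water) * 1000
HU = ((0.2166 - 0.206) / 0.206) * 1000
HU = 51.46


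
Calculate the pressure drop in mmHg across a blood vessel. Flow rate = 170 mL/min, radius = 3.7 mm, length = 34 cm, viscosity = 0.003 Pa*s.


dP = 8*mu*L*Q / (pi*r^4)
Q = 170 mL/min = 2.83333e-06 m^3/s
dP = 39.2673 Pa = 39.2673 / 133.322 mmHg = 0.2945 mmHg


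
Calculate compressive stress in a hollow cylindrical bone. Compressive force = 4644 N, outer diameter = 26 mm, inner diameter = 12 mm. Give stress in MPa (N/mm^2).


A = pi*(r_o^2 - r_i^2)
r_o = 13 mm, r_i = 6 mm
A = 417.832 mm^2
sigma = F/A = 4644 / 417.832
sigma = 11.11 MPa


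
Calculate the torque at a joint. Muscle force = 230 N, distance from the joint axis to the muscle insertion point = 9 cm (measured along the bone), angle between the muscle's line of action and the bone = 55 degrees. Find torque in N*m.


Torque = F * d * sin(theta)   (moment arm = d*sin(theta))
d = 9 cm = 0.09 m
Torque = 230 * 0.09 * sin(55)
Torque = 16.96 N*m


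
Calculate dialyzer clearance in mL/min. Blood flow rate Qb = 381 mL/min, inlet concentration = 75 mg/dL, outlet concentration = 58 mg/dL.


K = Qb * (Cb_in - Cb_out) / Cb_in
K = 381 * (75 - 58) / 75
K = 86.36 mL/min


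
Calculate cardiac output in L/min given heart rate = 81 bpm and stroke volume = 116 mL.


CO = HR * SV
CO = 81 * 116 / 1000
CO = 9.396 L/min


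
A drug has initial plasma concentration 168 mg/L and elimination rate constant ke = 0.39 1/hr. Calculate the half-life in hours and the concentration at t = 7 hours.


t_half = ln(2) / ke = 0.693147 / 0.39 = 1.777 hr
C(t) = C0 * exp(-ke*t) = 168 * exp(-0.39*7)
C(7) = 10.96 mg/L


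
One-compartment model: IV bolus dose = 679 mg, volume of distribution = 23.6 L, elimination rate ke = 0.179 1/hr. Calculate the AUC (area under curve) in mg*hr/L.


C0 = Dose/Vd = 679/23.6 = 28.7712 mg/L
AUC = C0/ke = 28.7712/0.179
AUC = 160.7 mg*hr/L


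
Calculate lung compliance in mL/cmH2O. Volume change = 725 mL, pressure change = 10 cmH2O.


C = dV / dP
C = 725 / 10
C = 72.5 mL/cmH2O


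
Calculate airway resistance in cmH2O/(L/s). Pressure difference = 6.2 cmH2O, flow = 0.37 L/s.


R = dP / flow
R = 6.2 / 0.37
R = 16.76 cmH2O/(L/s)


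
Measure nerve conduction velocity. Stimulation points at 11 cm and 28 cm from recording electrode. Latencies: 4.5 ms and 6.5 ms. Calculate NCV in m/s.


Distance = (28 - 11) / 100 = 0.17 m
dt = (6.5 - 4.5) / 1000 = 0.002 s
NCV = dist / dt = 85 m/s


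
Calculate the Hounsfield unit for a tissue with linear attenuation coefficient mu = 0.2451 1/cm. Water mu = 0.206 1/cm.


HU = ((mu_tissue - mu_water) / mu_water) * 1000
HU = ((0.2451 - 0.206) / 0.206) * 1000
HU = 189.8


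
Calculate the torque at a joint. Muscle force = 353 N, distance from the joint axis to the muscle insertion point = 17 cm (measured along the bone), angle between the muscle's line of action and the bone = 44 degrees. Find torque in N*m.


Torque = F * d * sin(theta)   (moment arm = d*sin(theta))
d = 17 cm = 0.17 m
Torque = 353 * 0.17 * sin(44)
Torque = 41.69 N*m


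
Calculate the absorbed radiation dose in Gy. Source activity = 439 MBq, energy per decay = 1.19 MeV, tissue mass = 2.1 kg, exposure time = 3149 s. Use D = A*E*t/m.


A = 439 MBq = 4.3900e+08 Bq
E = 1.19 MeV = 1.90638e-13 J
D = A*E*t/m = 4.3900e+08*1.90638e-13*3149/2.1
D = 0.1255 Gy


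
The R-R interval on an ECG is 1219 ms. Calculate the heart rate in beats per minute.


HR = 60 / RR_interval(s)
RR = 1219 ms = 1.219 s
HR = 60 / 1.219 = 49.22 bpm
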